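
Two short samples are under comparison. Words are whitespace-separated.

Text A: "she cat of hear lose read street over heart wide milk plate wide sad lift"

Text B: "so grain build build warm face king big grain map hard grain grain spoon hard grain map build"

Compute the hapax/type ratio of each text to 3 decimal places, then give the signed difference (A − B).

A: hapax=13, V=14, ratio=0.929
B: hapax=6, V=10, ratio=0.600
Difference = 0.929 − 0.600 = 0.329

0.329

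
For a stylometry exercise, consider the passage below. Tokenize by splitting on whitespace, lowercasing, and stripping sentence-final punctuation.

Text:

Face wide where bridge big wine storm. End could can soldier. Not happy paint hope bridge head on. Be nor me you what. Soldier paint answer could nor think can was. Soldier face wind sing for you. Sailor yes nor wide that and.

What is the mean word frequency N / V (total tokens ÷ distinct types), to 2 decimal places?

N = 43 tokens, V = 32 types.
Mean frequency = N / V = 43 / 32 = 1.34

1.34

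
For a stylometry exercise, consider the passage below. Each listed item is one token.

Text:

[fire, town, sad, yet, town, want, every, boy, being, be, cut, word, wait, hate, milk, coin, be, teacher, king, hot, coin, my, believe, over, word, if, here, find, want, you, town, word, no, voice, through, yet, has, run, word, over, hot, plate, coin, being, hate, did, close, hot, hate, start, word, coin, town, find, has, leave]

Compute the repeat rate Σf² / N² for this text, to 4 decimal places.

0.0402

Frequencies: word:5, town:4, coin:4, hate:3, hot:3, yet:2, want:2, being:2, be:2, over:2, find:2, has:2, fire:1, sad:1, every:1, boy:1, cut:1, wait:1, milk:1, teacher:1, … (15 more, each freq 1)
Σf² = 126; N² = 3136
Repeat rate = 126 / 3136 = 0.0402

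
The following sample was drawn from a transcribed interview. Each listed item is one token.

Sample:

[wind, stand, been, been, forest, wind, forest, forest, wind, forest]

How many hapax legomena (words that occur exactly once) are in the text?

Frequencies: forest:4, wind:3, been:2, stand:1
Hapax (freq=1): stand

1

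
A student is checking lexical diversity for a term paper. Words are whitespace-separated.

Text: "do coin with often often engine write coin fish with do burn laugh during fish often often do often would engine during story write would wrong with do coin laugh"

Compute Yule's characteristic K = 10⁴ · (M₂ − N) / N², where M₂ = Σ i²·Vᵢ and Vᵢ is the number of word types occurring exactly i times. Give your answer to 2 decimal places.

Frequencies: often:5, do:4, coin:3, with:3, engine:2, write:2, fish:2, laugh:2, during:2, would:2, burn:1, story:1, wrong:1
N = 30. Frequency spectrum: V_1=3, V_2=6, V_3=2, V_4=1, V_5=1
M₂ = 1²·3 + 2²·6 + 3²·2 + 4²·1 + 5²·1 = 86
K = 10000 × (86 − 30) / 30² = 622.22

622.22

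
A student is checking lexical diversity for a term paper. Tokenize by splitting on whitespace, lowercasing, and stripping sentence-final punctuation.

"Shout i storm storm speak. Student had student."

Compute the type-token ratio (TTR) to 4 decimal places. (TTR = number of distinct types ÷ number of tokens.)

0.7500

N = 8 tokens, V = 6 types.
TTR = V / N = 6 / 8 = 0.7500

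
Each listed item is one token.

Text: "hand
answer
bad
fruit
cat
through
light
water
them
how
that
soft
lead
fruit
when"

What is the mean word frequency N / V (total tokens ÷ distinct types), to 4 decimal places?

N = 15 tokens, V = 14 types.
Mean frequency = N / V = 15 / 14 = 1.0714

1.0714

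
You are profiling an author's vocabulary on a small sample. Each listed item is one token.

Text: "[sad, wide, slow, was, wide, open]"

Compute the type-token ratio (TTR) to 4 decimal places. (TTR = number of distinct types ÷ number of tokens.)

N = 6 tokens, V = 5 types.
TTR = V / N = 5 / 6 = 0.8333

0.8333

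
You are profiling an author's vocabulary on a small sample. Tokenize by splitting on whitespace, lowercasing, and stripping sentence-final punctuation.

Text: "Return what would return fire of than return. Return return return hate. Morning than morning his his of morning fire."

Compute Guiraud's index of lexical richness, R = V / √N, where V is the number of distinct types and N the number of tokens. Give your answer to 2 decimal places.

N = 20, V = 9.
√N = 4.472136
R = 9 / 4.472136 = 2.01

2.01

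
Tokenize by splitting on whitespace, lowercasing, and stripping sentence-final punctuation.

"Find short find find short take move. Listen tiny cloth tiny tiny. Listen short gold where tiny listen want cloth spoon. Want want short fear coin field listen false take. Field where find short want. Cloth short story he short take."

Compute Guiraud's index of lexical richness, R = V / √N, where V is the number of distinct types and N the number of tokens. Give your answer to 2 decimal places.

N = 41, V = 17.
√N = 6.403124
R = 17 / 6.403124 = 2.65

2.65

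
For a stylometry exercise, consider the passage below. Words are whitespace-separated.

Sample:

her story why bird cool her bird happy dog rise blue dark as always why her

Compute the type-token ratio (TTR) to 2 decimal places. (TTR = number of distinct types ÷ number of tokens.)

N = 16 tokens, V = 12 types.
TTR = V / N = 12 / 16 = 0.75

0.75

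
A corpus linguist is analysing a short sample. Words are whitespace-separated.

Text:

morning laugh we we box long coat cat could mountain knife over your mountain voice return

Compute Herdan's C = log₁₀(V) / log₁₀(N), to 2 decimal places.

0.95

N = 16, V = 14.
log₁₀(V) = 1.146128, log₁₀(N) = 1.204120
C = 1.146128 / 1.204120 = 0.95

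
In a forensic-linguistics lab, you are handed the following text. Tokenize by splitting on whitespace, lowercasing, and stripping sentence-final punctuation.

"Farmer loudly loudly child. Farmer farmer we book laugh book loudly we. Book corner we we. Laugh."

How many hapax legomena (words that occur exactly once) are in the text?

2

Frequencies: we:4, farmer:3, loudly:3, book:3, laugh:2, child:1, corner:1
Hapax (freq=1): child, corner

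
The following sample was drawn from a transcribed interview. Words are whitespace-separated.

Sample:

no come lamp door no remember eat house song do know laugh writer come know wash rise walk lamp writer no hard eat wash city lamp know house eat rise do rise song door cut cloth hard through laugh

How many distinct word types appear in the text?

Distinct types: {city, cloth, come, cut, do, door, eat, hard, house, know, lamp, laugh, no, remember, rise, song, through, walk, wash, writer}
V = 20

20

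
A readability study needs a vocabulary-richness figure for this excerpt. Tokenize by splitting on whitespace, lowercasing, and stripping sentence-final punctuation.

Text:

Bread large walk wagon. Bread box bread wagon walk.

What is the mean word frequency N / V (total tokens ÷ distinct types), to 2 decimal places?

N = 9 tokens, V = 5 types.
Mean frequency = N / V = 9 / 5 = 1.80

1.80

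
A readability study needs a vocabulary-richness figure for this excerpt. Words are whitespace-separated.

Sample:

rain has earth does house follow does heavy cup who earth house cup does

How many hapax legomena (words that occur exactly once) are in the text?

Frequencies: does:3, earth:2, house:2, cup:2, rain:1, has:1, follow:1, heavy:1, who:1
Hapax (freq=1): follow, has, heavy, rain, who

5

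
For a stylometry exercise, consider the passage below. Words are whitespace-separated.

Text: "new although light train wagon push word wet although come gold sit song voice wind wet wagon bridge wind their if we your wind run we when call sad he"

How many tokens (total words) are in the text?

30

Tokens: new, although, light, train, wagon, push, word, wet, although, come, gold, sit, song, voice, wind, wet, wagon, bridge, wind, their, if, we, your, wind, run, we, when, call, sad, he
N = 30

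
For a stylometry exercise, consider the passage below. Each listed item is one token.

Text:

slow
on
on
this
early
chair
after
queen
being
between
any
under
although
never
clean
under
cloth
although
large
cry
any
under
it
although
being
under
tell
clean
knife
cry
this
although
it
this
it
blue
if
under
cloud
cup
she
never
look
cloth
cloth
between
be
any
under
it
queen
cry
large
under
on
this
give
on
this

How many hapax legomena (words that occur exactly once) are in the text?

14

Frequencies: under:7, this:5, on:4, although:4, it:4, any:3, cloth:3, cry:3, queen:2, being:2, between:2, never:2, clean:2, large:2, slow:1, early:1, chair:1, after:1, tell:1, knife:1, … (8 more, each freq 1)
Hapax (freq=1): after, be, blue, chair, cloud, cup, early, give, if, knife, look, she, slow, tell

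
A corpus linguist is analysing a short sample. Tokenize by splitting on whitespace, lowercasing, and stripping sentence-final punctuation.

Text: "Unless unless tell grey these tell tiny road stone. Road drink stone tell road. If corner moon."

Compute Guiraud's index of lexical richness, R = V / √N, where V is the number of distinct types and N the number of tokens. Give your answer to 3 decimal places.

2.668

N = 17, V = 11.
√N = 4.123106
R = 11 / 4.123106 = 2.668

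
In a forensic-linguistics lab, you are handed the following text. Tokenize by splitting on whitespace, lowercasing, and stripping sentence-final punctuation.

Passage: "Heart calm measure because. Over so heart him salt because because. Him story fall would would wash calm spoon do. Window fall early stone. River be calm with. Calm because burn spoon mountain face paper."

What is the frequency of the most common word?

Frequencies: calm:4, because:4, heart:2, him:2, fall:2, would:2, spoon:2, measure:1, over:1, so:1, salt:1, story:1, wash:1, do:1, window:1, early:1, stone:1, river:1, be:1, with:1, … (4 more, each freq 1)
Most common: 'calm' with frequency 4.

4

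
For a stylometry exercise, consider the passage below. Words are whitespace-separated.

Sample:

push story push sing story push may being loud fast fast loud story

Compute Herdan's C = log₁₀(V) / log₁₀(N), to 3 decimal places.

0.759

N = 13, V = 7.
log₁₀(V) = 0.845098, log₁₀(N) = 1.113943
C = 0.845098 / 1.113943 = 0.759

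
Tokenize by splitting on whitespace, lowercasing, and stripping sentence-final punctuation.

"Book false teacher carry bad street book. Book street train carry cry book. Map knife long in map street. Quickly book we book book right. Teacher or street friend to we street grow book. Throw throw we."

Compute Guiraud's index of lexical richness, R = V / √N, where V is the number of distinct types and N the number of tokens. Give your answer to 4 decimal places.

3.2880

N = 37, V = 20.
√N = 6.082763
R = 20 / 6.082763 = 3.2880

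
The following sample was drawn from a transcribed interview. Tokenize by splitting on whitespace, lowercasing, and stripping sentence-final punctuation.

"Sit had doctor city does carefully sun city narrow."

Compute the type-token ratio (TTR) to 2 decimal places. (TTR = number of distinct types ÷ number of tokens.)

N = 9 tokens, V = 8 types.
TTR = V / N = 8 / 9 = 0.89

0.89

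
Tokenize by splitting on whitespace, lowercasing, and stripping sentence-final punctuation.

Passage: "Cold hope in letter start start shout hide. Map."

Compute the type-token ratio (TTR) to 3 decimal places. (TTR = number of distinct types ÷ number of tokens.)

0.889

N = 9 tokens, V = 8 types.
TTR = V / N = 8 / 9 = 0.889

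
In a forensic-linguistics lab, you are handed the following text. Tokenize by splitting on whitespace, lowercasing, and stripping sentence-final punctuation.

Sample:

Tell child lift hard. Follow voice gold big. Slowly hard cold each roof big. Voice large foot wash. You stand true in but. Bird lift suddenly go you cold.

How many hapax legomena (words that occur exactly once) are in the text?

17

Frequencies: lift:2, hard:2, voice:2, big:2, cold:2, you:2, tell:1, child:1, follow:1, gold:1, slowly:1, each:1, roof:1, large:1, foot:1, wash:1, stand:1, true:1, in:1, but:1, … (3 more, each freq 1)
Hapax (freq=1): bird, but, child, each, follow, foot, go, gold, in, large, roof, slowly, stand, suddenly, tell, true, wash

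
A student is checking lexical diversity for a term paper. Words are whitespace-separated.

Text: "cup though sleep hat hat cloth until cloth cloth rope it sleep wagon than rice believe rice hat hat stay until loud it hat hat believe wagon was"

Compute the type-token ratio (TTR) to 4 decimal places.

N = 28 tokens, V = 15 types.
TTR = V / N = 15 / 28 = 0.5357

0.5357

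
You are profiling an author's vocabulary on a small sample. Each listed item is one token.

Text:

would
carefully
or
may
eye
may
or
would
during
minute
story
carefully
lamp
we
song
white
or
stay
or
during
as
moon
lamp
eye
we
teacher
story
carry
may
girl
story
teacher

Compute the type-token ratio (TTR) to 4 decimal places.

N = 32 tokens, V = 18 types.
TTR = V / N = 18 / 32 = 0.5625

0.5625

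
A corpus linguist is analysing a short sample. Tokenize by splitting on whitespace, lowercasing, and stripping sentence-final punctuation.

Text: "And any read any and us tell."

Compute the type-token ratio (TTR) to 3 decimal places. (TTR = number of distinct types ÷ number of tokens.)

N = 7 tokens, V = 5 types.
TTR = V / N = 5 / 7 = 0.714

0.714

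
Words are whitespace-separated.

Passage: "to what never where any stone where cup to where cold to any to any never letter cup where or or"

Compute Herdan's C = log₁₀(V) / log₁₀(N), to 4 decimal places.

0.7563

N = 21, V = 10.
log₁₀(V) = 1.000000, log₁₀(N) = 1.322219
C = 1.000000 / 1.322219 = 0.7563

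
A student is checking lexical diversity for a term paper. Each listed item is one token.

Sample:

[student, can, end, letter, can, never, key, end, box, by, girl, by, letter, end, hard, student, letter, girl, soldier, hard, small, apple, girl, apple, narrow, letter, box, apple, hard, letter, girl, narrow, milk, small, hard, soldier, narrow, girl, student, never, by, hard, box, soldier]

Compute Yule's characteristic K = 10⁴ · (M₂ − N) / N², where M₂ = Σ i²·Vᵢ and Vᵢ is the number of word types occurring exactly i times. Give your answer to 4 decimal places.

557.8512

Frequencies: letter:5, girl:5, hard:5, student:3, end:3, box:3, by:3, soldier:3, apple:3, narrow:3, can:2, never:2, small:2, key:1, milk:1
N = 44. Frequency spectrum: V_1=2, V_2=3, V_3=7, V_5=3
M₂ = 1²·2 + 2²·3 + 3²·7 + 5²·3 = 152
K = 10000 × (152 − 44) / 44² = 557.8512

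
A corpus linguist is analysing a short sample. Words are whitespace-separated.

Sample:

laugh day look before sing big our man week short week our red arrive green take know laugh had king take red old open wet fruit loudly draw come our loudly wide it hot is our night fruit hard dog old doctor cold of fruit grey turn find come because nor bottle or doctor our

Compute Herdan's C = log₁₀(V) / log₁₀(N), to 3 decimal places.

N = 55, V = 41.
log₁₀(V) = 1.612784, log₁₀(N) = 1.740363
C = 1.612784 / 1.740363 = 0.927

0.927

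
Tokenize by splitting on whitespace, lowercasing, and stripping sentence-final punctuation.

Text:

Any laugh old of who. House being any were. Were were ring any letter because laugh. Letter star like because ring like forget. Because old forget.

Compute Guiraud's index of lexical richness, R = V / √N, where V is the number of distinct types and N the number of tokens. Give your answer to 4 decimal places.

2.7456

N = 26, V = 14.
√N = 5.099020
R = 14 / 5.099020 = 2.7456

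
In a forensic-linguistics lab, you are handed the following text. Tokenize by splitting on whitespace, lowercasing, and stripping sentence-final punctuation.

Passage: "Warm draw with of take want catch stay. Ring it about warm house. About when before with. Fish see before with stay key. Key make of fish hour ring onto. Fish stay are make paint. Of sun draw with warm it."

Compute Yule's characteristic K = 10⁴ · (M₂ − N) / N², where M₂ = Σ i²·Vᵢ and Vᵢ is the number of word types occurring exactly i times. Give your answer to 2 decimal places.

Frequencies: with:4, warm:3, of:3, stay:3, fish:3, draw:2, ring:2, it:2, about:2, before:2, key:2, make:2, take:1, want:1, catch:1, house:1, when:1, see:1, hour:1, onto:1, … (3 more, each freq 1)
N = 41. Frequency spectrum: V_1=11, V_2=7, V_3=4, V_4=1
M₂ = 1²·11 + 2²·7 + 3²·4 + 4²·1 = 91
K = 10000 × (91 − 41) / 41² = 297.44

297.44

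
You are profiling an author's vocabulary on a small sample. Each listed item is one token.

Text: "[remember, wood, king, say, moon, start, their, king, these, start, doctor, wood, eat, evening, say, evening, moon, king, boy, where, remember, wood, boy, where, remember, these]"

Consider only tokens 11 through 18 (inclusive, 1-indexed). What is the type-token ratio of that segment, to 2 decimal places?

Segment tokens 11–18: doctor, wood, eat, evening, say, evening, moon, king
Segment N = 8, segment V = 7.
TTR = 7 / 8 = 0.88

0.88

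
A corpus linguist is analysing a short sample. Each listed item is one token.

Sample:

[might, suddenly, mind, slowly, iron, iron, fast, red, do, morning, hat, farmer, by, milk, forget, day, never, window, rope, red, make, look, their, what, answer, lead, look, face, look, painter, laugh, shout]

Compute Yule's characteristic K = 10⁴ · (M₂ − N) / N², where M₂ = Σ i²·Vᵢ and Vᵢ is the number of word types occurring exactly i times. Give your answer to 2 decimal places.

Frequencies: look:3, iron:2, red:2, might:1, suddenly:1, mind:1, slowly:1, fast:1, do:1, morning:1, hat:1, farmer:1, by:1, milk:1, forget:1, day:1, never:1, window:1, rope:1, make:1, … (8 more, each freq 1)
N = 32. Frequency spectrum: V_1=25, V_2=2, V_3=1
M₂ = 1²·25 + 2²·2 + 3²·1 = 42
K = 10000 × (42 − 32) / 32² = 97.66

97.66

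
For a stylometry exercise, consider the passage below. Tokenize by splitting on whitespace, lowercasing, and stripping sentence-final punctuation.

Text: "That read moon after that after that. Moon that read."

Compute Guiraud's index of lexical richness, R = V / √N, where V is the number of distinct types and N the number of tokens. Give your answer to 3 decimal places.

N = 10, V = 4.
√N = 3.162278
R = 4 / 3.162278 = 1.265

1.265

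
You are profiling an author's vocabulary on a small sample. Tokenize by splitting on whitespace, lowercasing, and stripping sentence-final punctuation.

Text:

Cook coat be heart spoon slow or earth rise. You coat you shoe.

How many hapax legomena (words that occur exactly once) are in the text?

9

Frequencies: coat:2, you:2, cook:1, be:1, heart:1, spoon:1, slow:1, or:1, earth:1, rise:1, shoe:1
Hapax (freq=1): be, cook, earth, heart, or, rise, shoe, slow, spoon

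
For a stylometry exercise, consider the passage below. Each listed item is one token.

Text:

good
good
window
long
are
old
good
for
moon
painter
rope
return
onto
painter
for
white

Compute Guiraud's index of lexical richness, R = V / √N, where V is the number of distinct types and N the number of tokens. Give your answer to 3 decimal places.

3.000

N = 16, V = 12.
√N = 4.000000
R = 12 / 4.000000 = 3.000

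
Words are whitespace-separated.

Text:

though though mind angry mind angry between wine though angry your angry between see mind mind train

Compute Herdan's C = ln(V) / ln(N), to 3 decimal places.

0.734

N = 17, V = 8.
ln(V) = 2.079442, ln(N) = 2.833213
C = 2.079442 / 2.833213 = 0.734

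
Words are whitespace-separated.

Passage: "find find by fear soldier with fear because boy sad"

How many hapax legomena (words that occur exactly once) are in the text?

Frequencies: find:2, fear:2, by:1, soldier:1, with:1, because:1, boy:1, sad:1
Hapax (freq=1): because, boy, by, sad, soldier, with

6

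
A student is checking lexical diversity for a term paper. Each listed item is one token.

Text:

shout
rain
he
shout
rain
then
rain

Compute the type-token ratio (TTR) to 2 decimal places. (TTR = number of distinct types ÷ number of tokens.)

N = 7 tokens, V = 4 types.
TTR = V / N = 4 / 7 = 0.57

0.57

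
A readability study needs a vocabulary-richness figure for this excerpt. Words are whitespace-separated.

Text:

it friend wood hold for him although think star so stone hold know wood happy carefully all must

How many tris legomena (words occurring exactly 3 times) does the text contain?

Frequencies: wood:2, hold:2, it:1, friend:1, for:1, him:1, although:1, think:1, star:1, so:1, stone:1, know:1, happy:1, carefully:1, all:1, must:1
Words with frequency 3: (none)

0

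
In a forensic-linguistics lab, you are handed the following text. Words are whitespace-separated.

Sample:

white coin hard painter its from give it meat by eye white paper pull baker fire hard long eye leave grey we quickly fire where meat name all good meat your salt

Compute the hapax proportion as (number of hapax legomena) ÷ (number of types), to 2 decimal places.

Frequencies: meat:3, white:2, hard:2, eye:2, fire:2, coin:1, painter:1, its:1, from:1, give:1, it:1, by:1, paper:1, pull:1, baker:1, long:1, leave:1, grey:1, we:1, quickly:1, … (6 more, each freq 1)
Hapax count = 21; type count = 26.
Ratio = 21 / 26 = 0.81

0.81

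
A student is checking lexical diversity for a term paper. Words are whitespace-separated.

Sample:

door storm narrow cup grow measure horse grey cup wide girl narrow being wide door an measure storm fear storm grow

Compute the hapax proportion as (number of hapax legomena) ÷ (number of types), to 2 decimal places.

0.46

Frequencies: storm:3, door:2, narrow:2, cup:2, grow:2, measure:2, wide:2, horse:1, grey:1, girl:1, being:1, an:1, fear:1
Hapax count = 6; type count = 13.
Ratio = 6 / 13 = 0.46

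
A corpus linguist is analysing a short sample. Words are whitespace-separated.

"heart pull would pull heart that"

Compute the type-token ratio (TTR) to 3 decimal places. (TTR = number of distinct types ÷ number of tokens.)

N = 6 tokens, V = 4 types.
TTR = V / N = 4 / 6 = 0.667

0.667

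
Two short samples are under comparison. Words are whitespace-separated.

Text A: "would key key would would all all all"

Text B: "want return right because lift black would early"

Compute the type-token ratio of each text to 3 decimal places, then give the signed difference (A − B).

-0.625

TTR(A) = 3/8 = 0.375
TTR(B) = 8/8 = 1.000
Difference = 0.375 − 1.000 = -0.625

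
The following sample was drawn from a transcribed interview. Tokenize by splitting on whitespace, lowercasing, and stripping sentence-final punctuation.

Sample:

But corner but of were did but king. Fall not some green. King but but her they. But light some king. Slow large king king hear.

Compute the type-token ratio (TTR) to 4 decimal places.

N = 26 tokens, V = 16 types.
TTR = V / N = 16 / 26 = 0.6154

0.6154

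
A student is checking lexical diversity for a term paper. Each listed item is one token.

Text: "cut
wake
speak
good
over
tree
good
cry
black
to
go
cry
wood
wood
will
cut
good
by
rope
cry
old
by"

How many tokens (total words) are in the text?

22

Tokens: cut, wake, speak, good, over, tree, good, cry, black, to, go, cry, wood, wood, will, cut, good, by, rope, cry, old, by
N = 22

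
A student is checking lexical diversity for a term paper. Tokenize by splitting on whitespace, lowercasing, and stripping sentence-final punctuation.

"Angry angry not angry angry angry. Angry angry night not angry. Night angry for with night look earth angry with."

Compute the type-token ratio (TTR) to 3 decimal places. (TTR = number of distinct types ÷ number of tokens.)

N = 20 tokens, V = 7 types.
TTR = V / N = 7 / 20 = 0.350

0.350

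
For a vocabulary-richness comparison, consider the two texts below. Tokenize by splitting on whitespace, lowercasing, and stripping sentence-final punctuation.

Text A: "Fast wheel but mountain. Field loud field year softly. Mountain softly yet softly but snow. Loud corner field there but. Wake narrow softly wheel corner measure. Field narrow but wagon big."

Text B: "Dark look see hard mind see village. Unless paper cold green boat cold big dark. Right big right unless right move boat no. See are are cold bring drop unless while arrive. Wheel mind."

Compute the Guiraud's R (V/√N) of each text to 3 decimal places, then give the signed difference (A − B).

-0.548

A: V=17, N=31, R=3.053
B: V=21, N=34, R=3.601
Difference = 3.053 − 3.601 = -0.548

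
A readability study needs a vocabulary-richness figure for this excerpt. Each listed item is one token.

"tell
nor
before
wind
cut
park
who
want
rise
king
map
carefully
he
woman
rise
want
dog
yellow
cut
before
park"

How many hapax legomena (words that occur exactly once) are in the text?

Frequencies: before:2, cut:2, park:2, want:2, rise:2, tell:1, nor:1, wind:1, who:1, king:1, map:1, carefully:1, he:1, woman:1, dog:1, yellow:1
Hapax (freq=1): carefully, dog, he, king, map, nor, tell, who, wind, woman, yellow

11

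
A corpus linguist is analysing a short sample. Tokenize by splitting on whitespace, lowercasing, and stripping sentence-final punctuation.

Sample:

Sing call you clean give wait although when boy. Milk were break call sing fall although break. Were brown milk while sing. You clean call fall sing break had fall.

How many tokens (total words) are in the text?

30

Tokens: sing, call, you, clean, give, wait, although, when, boy, milk, were, break, call, sing, fall, although, break, were, brown, milk, while, sing, you, clean, call, fall, sing, break, had, fall
N = 30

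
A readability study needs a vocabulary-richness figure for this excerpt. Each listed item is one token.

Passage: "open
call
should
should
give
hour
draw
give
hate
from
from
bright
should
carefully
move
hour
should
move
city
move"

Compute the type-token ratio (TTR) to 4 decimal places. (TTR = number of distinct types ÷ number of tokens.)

N = 20 tokens, V = 12 types.
TTR = V / N = 12 / 20 = 0.6000

0.6000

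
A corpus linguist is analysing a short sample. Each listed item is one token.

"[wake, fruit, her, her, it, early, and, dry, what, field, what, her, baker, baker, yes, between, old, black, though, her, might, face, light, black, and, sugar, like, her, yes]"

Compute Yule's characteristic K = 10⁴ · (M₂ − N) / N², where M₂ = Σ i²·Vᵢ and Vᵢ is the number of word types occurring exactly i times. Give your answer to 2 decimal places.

Frequencies: her:5, and:2, what:2, baker:2, yes:2, black:2, wake:1, fruit:1, it:1, early:1, dry:1, field:1, between:1, old:1, though:1, might:1, face:1, light:1, sugar:1, like:1
N = 29. Frequency spectrum: V_1=14, V_2=5, V_5=1
M₂ = 1²·14 + 2²·5 + 5²·1 = 59
K = 10000 × (59 − 29) / 29² = 356.72

356.72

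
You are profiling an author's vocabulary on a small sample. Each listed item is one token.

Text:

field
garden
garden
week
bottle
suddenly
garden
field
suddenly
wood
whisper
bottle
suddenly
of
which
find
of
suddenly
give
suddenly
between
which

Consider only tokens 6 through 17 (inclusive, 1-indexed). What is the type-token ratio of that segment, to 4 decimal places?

Segment tokens 6–17: suddenly, garden, field, suddenly, wood, whisper, bottle, suddenly, of, which, find, of
Segment N = 12, segment V = 9.
TTR = 9 / 12 = 0.7500

0.7500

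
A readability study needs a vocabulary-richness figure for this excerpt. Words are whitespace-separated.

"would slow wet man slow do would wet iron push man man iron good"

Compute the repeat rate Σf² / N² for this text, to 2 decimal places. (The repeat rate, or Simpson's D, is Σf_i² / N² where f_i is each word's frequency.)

Frequencies: man:3, would:2, slow:2, wet:2, iron:2, do:1, push:1, good:1
Σf² = 28; N² = 196
Repeat rate = 28 / 196 = 0.14

0.14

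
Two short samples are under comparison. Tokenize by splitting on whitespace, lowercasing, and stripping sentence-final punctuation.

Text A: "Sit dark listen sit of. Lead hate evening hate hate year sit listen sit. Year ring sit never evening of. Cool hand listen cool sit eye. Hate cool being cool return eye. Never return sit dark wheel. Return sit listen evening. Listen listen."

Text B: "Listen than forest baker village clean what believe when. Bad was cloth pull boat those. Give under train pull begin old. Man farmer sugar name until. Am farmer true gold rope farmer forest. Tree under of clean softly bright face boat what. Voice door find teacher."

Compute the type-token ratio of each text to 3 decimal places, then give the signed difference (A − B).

TTR(A) = 16/43 = 0.372
TTR(B) = 38/46 = 0.826
Difference = 0.372 − 0.826 = -0.454

-0.454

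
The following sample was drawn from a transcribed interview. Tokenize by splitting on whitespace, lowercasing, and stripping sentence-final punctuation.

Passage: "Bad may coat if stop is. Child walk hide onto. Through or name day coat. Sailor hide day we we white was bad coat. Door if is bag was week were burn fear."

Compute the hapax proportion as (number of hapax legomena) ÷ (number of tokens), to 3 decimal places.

Frequencies: coat:3, bad:2, if:2, is:2, hide:2, day:2, we:2, was:2, may:1, stop:1, child:1, walk:1, onto:1, through:1, or:1, name:1, sailor:1, white:1, door:1, bag:1, … (4 more, each freq 1)
Hapax count = 16; token count = 33.
Ratio = 16 / 33 = 0.485

0.485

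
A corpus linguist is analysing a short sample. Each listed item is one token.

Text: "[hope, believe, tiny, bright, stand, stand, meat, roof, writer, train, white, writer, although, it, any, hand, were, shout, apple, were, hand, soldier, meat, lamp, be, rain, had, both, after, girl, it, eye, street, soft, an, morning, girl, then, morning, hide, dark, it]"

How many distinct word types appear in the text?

33

Distinct types: {after, although, an, any, apple, be, believe, both, bright, dark, eye, girl, had, hand, hide, hope, it, lamp, meat, morning, rain, roof, shout, soft, soldier, stand, street, then, tiny, train, were, white, writer}
V = 33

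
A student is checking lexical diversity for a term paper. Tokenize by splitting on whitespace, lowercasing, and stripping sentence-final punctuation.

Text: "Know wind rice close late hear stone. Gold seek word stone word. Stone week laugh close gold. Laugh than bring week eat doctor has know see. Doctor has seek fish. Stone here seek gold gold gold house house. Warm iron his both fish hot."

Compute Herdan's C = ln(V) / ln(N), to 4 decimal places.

N = 44, V = 26.
ln(V) = 3.258097, ln(N) = 3.784190
C = 3.258097 / 3.784190 = 0.8610

0.8610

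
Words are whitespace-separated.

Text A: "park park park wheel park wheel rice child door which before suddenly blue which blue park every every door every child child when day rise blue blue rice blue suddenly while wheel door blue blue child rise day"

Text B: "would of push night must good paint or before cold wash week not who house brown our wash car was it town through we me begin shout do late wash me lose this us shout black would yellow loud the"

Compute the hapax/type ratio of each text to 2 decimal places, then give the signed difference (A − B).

-0.68

A: hapax=3, V=14, ratio=0.21
B: hapax=31, V=35, ratio=0.89
Difference = 0.21 − 0.89 = -0.68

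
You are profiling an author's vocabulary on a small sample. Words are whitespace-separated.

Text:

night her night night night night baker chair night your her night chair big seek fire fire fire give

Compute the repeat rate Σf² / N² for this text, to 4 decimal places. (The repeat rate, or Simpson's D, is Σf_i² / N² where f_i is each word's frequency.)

0.1967

Frequencies: night:7, fire:3, her:2, chair:2, baker:1, your:1, big:1, seek:1, give:1
Σf² = 71; N² = 361
Repeat rate = 71 / 361 = 0.1967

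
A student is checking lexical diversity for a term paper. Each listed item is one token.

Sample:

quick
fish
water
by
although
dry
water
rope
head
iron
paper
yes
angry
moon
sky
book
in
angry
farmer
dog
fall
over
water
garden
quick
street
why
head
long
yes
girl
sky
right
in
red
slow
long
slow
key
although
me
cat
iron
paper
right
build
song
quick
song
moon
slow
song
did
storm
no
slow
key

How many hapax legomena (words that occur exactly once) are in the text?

20

Frequencies: slow:4, quick:3, water:3, song:3, although:2, head:2, iron:2, paper:2, yes:2, angry:2, moon:2, sky:2, in:2, long:2, right:2, key:2, fish:1, by:1, dry:1, rope:1, … (16 more, each freq 1)
Hapax (freq=1): book, build, by, cat, did, dog, dry, fall, farmer, fish, garden, girl, me, no, over, red, rope, storm, street, why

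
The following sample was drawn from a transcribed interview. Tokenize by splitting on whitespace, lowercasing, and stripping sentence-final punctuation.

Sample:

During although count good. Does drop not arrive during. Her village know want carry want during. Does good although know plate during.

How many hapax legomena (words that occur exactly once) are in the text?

Frequencies: during:4, although:2, good:2, does:2, know:2, want:2, count:1, drop:1, not:1, arrive:1, her:1, village:1, carry:1, plate:1
Hapax (freq=1): arrive, carry, count, drop, her, not, plate, village

8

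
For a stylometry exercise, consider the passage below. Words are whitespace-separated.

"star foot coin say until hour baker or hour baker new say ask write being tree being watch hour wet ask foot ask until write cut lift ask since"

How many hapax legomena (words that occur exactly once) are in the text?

Frequencies: ask:4, hour:3, foot:2, say:2, until:2, baker:2, write:2, being:2, star:1, coin:1, or:1, new:1, tree:1, watch:1, wet:1, cut:1, lift:1, since:1
Hapax (freq=1): coin, cut, lift, new, or, since, star, tree, watch, wet

10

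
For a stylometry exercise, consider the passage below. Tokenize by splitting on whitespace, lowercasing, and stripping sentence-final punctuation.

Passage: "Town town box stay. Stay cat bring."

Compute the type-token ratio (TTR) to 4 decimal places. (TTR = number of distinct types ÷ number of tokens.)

0.7143

N = 7 tokens, V = 5 types.
TTR = V / N = 5 / 7 = 0.7143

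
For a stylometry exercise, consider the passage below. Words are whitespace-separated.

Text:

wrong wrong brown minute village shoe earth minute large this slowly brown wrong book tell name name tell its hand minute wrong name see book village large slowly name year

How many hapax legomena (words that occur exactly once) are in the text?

Frequencies: wrong:4, name:4, minute:3, brown:2, village:2, large:2, slowly:2, book:2, tell:2, shoe:1, earth:1, this:1, its:1, hand:1, see:1, year:1
Hapax (freq=1): earth, hand, its, see, shoe, this, year

7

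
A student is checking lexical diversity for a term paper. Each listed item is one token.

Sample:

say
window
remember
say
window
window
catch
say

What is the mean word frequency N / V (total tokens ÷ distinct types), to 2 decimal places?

N = 8 tokens, V = 4 types.
Mean frequency = N / V = 8 / 4 = 2.00

2.00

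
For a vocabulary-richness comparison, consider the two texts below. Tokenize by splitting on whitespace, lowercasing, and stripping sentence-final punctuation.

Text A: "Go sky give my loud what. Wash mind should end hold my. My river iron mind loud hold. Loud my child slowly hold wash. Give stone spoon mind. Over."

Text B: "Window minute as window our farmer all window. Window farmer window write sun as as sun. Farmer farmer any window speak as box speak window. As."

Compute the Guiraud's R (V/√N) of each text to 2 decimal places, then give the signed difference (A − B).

A: V=18, N=29, R=3.34
B: V=11, N=26, R=2.16
Difference = 3.34 − 2.16 = 1.18

1.18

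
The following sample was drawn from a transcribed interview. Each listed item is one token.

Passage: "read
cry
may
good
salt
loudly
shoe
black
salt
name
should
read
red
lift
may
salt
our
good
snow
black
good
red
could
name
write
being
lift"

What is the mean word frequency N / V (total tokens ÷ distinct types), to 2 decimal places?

N = 27 tokens, V = 17 types.
Mean frequency = N / V = 27 / 17 = 1.59

1.59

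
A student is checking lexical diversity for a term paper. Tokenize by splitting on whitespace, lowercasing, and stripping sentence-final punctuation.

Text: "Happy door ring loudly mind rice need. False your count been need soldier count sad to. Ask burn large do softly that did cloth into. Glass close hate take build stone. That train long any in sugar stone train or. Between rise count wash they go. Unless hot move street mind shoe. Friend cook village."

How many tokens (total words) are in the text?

Tokens: happy, door, ring, loudly, mind, rice, need, false, your, count, been, need, soldier, count, sad, to, ask, burn, large, do, softly, that, did, cloth, into, glass, close, hate, take, build, stone, that, train, long, any, in, sugar, stone, train, or, between, rise, count, wash, they, go, unless, hot, move, street, mind, shoe, friend, cook, village
N = 55

55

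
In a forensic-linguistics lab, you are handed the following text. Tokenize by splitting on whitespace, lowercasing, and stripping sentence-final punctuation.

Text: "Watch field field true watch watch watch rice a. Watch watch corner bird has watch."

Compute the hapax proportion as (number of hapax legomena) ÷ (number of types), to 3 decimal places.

0.750

Frequencies: watch:7, field:2, true:1, rice:1, a:1, corner:1, bird:1, has:1
Hapax count = 6; type count = 8.
Ratio = 6 / 8 = 0.750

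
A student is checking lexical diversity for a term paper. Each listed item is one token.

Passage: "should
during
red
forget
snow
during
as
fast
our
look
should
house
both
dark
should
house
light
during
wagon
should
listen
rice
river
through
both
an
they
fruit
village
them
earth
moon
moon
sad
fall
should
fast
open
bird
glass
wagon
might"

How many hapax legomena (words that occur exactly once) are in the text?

Frequencies: should:5, during:3, fast:2, house:2, both:2, wagon:2, moon:2, red:1, forget:1, snow:1, as:1, our:1, look:1, dark:1, light:1, listen:1, rice:1, river:1, through:1, an:1, … (11 more, each freq 1)
Hapax (freq=1): an, as, bird, dark, earth, fall, forget, fruit, glass, light, listen, look, might, open, our, red, rice, river, sad, snow, them, they, through, village

24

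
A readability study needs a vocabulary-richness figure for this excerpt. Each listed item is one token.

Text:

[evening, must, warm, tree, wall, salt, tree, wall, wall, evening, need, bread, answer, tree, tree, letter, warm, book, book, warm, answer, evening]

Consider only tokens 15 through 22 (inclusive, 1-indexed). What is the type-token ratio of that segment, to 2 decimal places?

0.75

Segment tokens 15–22: tree, letter, warm, book, book, warm, answer, evening
Segment N = 8, segment V = 6.
TTR = 6 / 8 = 0.75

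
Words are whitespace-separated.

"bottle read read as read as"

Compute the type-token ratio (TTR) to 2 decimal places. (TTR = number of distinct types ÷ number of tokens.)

N = 6 tokens, V = 3 types.
TTR = V / N = 3 / 6 = 0.50

0.50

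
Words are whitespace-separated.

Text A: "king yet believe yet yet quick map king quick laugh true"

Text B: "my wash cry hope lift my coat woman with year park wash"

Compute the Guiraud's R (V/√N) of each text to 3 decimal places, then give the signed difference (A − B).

-0.776

A: V=7, N=11, R=2.111
B: V=10, N=12, R=2.887
Difference = 2.111 − 2.887 = -0.776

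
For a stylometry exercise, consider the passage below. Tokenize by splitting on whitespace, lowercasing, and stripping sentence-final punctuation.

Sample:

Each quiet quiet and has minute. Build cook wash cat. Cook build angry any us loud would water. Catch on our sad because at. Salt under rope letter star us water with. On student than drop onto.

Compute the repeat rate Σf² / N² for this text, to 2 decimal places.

Frequencies: quiet:2, build:2, cook:2, us:2, water:2, on:2, each:1, and:1, has:1, minute:1, wash:1, cat:1, angry:1, any:1, loud:1, would:1, catch:1, our:1, sad:1, because:1, … (11 more, each freq 1)
Σf² = 49; N² = 1369
Repeat rate = 49 / 1369 = 0.04

0.04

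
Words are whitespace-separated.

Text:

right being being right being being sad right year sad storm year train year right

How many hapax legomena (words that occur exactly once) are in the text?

Frequencies: right:4, being:4, year:3, sad:2, storm:1, train:1
Hapax (freq=1): storm, train

2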